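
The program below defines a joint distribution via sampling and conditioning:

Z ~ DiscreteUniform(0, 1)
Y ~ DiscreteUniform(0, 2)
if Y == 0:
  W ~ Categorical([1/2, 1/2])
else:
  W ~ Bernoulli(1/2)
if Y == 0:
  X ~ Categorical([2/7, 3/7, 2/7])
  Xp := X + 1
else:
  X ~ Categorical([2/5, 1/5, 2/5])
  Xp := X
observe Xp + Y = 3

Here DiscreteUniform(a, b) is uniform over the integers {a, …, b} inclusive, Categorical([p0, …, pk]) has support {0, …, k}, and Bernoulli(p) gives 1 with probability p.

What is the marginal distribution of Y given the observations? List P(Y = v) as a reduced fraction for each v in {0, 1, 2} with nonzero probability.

Enumerate traces; 12 have nonzero weight after conditioning:
  (Z=0, Y=0, W=0, X=2) weight 1/42
  (Z=0, Y=0, W=1, X=2) weight 1/42
  (Z=0, Y=1, W=0, X=2) weight 1/30
  (Z=0, Y=1, W=1, X=2) weight 1/30
  (Z=0, Y=2, W=0, X=1) weight 1/60
  (Z=0, Y=2, W=1, X=1) weight 1/60
  (Z=1, Y=0, W=0, X=2) weight 1/42
  (Z=1, Y=0, W=1, X=2) weight 1/42
  … 4 more
Group by Y:
  weight(Y=0) = 2/21
  weight(Y=1) = 2/15
  weight(Y=2) = 1/15
Total weight = 2/21 + 2/15 + 1/15 = 31/105
P(Y=0 | obs) = 2/21 / 31/105 = 10/31
P(Y=1 | obs) = 2/15 / 31/105 = 14/31
P(Y=2 | obs) = 1/15 / 31/105 = 7/31

P(Y=0) = 10/31, P(Y=1) = 14/31, P(Y=2) = 7/31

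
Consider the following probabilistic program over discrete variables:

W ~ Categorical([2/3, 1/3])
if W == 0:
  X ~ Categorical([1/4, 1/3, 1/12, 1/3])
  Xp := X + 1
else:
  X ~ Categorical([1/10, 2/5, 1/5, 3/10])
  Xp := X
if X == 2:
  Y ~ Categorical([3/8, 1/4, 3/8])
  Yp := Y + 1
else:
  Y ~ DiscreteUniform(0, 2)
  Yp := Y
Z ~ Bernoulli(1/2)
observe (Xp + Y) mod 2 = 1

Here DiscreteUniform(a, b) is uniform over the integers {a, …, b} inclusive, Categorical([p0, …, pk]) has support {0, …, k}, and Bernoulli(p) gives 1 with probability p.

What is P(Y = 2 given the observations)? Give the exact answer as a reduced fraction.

P(Y = 2 | obs) = 333/1046

Enumerate traces; 24 have nonzero weight after conditioning:
  (W=0, X=0, Y=0, Z=0) weight 1/36
  (W=0, X=0, Y=0, Z=1) weight 1/36
  (W=0, X=0, Y=2, Z=0) weight 1/36
  (W=0, X=0, Y=2, Z=1) weight 1/36
  (W=0, X=1, Y=1, Z=0) weight 1/27
  (W=0, X=1, Y=1, Z=1) weight 1/27
  (W=0, X=2, Y=0, Z=0) weight 1/96
  (W=0, X=2, Y=0, Z=1) weight 1/96
  … 16 more
Group by Y:
  weight(Y=0) = 37/240
  weight(Y=1) = 19/108
  weight(Y=2) = 37/240
Total weight = 37/240 + 19/108 + 37/240 = 523/1080
P(Y=0 | obs) = 37/240 / 523/1080 = 333/1046
P(Y=1 | obs) = 19/108 / 523/1080 = 190/523
P(Y=2 | obs) = 37/240 / 523/1080 = 333/1046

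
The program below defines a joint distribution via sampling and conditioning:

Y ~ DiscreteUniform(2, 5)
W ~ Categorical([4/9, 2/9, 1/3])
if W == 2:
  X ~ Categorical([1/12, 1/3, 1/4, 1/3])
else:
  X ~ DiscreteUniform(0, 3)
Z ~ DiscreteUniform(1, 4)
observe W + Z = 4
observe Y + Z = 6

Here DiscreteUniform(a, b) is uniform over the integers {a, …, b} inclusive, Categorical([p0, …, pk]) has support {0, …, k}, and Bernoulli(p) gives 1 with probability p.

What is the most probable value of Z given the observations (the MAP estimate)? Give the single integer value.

argmax_v P(Z = v | obs) = 4

Enumerate traces; 12 have nonzero weight after conditioning:
  (Y=2, W=0, X=0, Z=4) weight 1/144
  (Y=2, W=0, X=1, Z=4) weight 1/144
  (Y=2, W=0, X=2, Z=4) weight 1/144
  (Y=2, W=0, X=3, Z=4) weight 1/144
  (Y=3, W=1, X=0, Z=3) weight 1/288
  (Y=3, W=1, X=1, Z=3) weight 1/288
  (Y=3, W=1, X=2, Z=3) weight 1/288
  (Y=3, W=1, X=3, Z=3) weight 1/288
  (Y=4, W=2, X=0, Z=2) weight 1/576
  … 3 more
Group by Z:
  weight(Z=2) = 1/48
  weight(Z=3) = 1/72
  weight(Z=4) = 1/36
Total weight = 1/48 + 1/72 + 1/36 = 1/16
P(Z=2 | obs) = 1/48 / 1/16 = 1/3
P(Z=3 | obs) = 1/72 / 1/16 = 2/9
P(Z=4 | obs) = 1/36 / 1/16 = 4/9
argmax = 4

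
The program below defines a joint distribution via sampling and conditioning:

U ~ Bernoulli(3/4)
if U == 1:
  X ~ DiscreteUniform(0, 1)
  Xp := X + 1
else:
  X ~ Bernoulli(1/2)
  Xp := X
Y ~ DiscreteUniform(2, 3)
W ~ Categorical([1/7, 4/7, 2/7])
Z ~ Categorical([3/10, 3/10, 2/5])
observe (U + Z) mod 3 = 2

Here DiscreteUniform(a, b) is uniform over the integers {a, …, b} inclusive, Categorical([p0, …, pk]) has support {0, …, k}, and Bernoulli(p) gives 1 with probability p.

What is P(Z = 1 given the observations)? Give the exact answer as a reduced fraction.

Enumerate traces; 24 have nonzero weight after conditioning:
  (U=0, X=0, Y=2, W=0, Z=2) weight 1/280
  (U=0, X=0, Y=2, W=1, Z=2) weight 1/70
  (U=0, X=0, Y=2, W=2, Z=2) weight 1/140
  (U=0, X=0, Y=3, W=0, Z=2) weight 1/280
  (U=0, X=0, Y=3, W=1, Z=2) weight 1/70
  (U=0, X=0, Y=3, W=2, Z=2) weight 1/140
  (U=0, X=1, Y=2, W=0, Z=2) weight 1/280
  (U=0, X=1, Y=2, W=1, Z=2) weight 1/70
  (U=1, X=0, Y=2, W=0, Z=1) weight 9/1120
  … 15 more
Group by Z:
  weight(Z=1) = 9/40
  weight(Z=2) = 1/10
Total weight = 9/40 + 1/10 = 13/40
P(Z=1 | obs) = 9/40 / 13/40 = 9/13
P(Z=2 | obs) = 1/10 / 13/40 = 4/13

P(Z = 1 | obs) = 9/13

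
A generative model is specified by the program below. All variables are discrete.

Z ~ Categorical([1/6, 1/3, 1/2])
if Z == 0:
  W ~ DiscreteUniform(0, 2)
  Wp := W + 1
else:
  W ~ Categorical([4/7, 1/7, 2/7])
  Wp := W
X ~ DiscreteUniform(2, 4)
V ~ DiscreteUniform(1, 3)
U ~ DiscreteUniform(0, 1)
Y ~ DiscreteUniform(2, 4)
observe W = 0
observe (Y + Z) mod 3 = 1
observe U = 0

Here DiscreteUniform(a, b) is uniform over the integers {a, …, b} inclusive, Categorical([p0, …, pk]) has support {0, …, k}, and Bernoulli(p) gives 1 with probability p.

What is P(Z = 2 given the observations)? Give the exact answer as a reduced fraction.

P(Z = 2 | obs) = 36/67

Enumerate traces; 27 have nonzero weight after conditioning:
  (Z=0, W=0, X=2, V=1, U=0, Y=4) weight 1/972
  (Z=0, W=0, X=2, V=2, U=0, Y=4) weight 1/972
  (Z=0, W=0, X=2, V=3, U=0, Y=4) weight 1/972
  (Z=0, W=0, X=3, V=1, U=0, Y=4) weight 1/972
  (Z=0, W=0, X=3, V=2, U=0, Y=4) weight 1/972
  (Z=0, W=0, X=3, V=3, U=0, Y=4) weight 1/972
  (Z=0, W=0, X=4, V=1, U=0, Y=4) weight 1/972
  (Z=0, W=0, X=4, V=2, U=0, Y=4) weight 1/972
  (Z=1, W=0, X=2, V=1, U=0, Y=3) weight 2/567
  (Z=2, W=0, X=2, V=1, U=0, Y=2) weight 1/189
  … 17 more
Group by Z:
  weight(Z=0) = 1/108
  weight(Z=1) = 2/63
  weight(Z=2) = 1/21
Total weight = 1/108 + 2/63 + 1/21 = 67/756
P(Z=0 | obs) = 1/108 / 67/756 = 7/67
P(Z=1 | obs) = 2/63 / 67/756 = 24/67
P(Z=2 | obs) = 1/21 / 67/756 = 36/67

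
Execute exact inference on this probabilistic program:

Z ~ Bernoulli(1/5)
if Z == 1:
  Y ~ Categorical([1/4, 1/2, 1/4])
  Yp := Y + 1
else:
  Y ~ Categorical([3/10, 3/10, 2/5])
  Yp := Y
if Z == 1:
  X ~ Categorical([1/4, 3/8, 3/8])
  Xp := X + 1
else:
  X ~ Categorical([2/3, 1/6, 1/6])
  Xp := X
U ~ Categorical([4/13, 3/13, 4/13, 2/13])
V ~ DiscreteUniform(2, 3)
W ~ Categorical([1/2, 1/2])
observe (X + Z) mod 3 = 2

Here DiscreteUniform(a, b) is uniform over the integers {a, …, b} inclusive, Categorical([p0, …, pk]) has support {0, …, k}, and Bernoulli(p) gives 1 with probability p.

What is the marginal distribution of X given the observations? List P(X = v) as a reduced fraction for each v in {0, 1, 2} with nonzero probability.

Enumerate traces; 96 have nonzero weight after conditioning:
  (Z=0, Y=0, X=2, U=0, V=2, W=0) weight 1/325
  (Z=0, Y=0, X=2, U=0, V=2, W=1) weight 1/325
  (Z=0, Y=0, X=2, U=0, V=3, W=0) weight 1/325
  (Z=0, Y=0, X=2, U=0, V=3, W=1) weight 1/325
  (Z=0, Y=0, X=2, U=1, V=2, W=0) weight 3/1300
  (Z=0, Y=0, X=2, U=1, V=2, W=1) weight 3/1300
  (Z=0, Y=0, X=2, U=1, V=3, W=0) weight 3/1300
  (Z=0, Y=0, X=2, U=1, V=3, W=1) weight 3/1300
  (Z=1, Y=0, X=1, U=0, V=2, W=0) weight 3/2080
  … 87 more
Group by X:
  weight(X=1) = 3/40
  weight(X=2) = 2/15
Total weight = 3/40 + 2/15 = 5/24
P(X=1 | obs) = 3/40 / 5/24 = 9/25
P(X=2 | obs) = 2/15 / 5/24 = 16/25

P(X=1) = 9/25, P(X=2) = 16/25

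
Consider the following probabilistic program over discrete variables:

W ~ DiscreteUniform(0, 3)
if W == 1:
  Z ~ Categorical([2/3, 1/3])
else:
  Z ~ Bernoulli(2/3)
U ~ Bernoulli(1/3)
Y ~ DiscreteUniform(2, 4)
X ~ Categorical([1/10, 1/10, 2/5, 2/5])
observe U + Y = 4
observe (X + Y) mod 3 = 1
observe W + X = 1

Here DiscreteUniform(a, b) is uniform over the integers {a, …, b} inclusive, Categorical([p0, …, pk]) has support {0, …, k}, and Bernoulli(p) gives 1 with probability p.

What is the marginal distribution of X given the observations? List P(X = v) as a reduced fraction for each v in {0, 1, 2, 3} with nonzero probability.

P(X=0) = 2/3, P(X=1) = 1/3

Enumerate traces; 4 have nonzero weight after conditioning:
  (W=0, Z=0, U=1, Y=3, X=1) weight 1/1080
  (W=0, Z=1, U=1, Y=3, X=1) weight 1/540
  (W=1, Z=0, U=0, Y=4, X=0) weight 1/270
  (W=1, Z=1, U=0, Y=4, X=0) weight 1/540
Group by X:
  weight(X=0) = 1/180
  weight(X=1) = 1/360
Total weight = 1/180 + 1/360 = 1/120
P(X=0 | obs) = 1/180 / 1/120 = 2/3
P(X=1 | obs) = 1/360 / 1/120 = 1/3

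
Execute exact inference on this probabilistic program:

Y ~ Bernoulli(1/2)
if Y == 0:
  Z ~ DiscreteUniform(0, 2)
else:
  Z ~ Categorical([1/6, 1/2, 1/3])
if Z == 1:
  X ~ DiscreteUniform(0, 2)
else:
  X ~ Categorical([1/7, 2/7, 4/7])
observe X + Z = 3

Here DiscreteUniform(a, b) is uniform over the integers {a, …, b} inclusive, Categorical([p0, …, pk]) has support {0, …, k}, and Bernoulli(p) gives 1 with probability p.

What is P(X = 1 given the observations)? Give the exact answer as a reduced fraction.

Enumerate traces; 4 have nonzero weight after conditioning:
  (Y=0, Z=1, X=2) weight 1/18
  (Y=0, Z=2, X=1) weight 1/21
  (Y=1, Z=1, X=2) weight 1/12
  (Y=1, Z=2, X=1) weight 1/21
Group by X:
  weight(X=1) = 2/21
  weight(X=2) = 5/36
Total weight = 2/21 + 5/36 = 59/252
P(X=1 | obs) = 2/21 / 59/252 = 24/59
P(X=2 | obs) = 5/36 / 59/252 = 35/59

P(X = 1 | obs) = 24/59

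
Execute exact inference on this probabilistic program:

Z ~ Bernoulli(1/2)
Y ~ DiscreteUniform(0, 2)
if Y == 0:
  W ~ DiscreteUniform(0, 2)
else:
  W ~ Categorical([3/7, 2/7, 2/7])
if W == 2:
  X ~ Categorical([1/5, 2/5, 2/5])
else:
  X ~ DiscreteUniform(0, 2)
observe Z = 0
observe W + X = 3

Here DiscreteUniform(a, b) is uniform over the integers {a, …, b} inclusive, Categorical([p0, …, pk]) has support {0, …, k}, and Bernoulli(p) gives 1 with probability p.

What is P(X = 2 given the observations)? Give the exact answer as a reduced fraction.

Enumerate traces; 6 have nonzero weight after conditioning:
  (Z=0, Y=0, W=1, X=2) weight 1/54
  (Z=0, Y=0, W=2, X=1) weight 1/45
  (Z=0, Y=1, W=1, X=2) weight 1/63
  (Z=0, Y=1, W=2, X=1) weight 2/105
  (Z=0, Y=2, W=1, X=2) weight 1/63
  (Z=0, Y=2, W=2, X=1) weight 2/105
Group by X:
  weight(X=1) = 19/315
  weight(X=2) = 19/378
Total weight = 19/315 + 19/378 = 209/1890
P(X=1 | obs) = 19/315 / 209/1890 = 6/11
P(X=2 | obs) = 19/378 / 209/1890 = 5/11

P(X = 2 | obs) = 5/11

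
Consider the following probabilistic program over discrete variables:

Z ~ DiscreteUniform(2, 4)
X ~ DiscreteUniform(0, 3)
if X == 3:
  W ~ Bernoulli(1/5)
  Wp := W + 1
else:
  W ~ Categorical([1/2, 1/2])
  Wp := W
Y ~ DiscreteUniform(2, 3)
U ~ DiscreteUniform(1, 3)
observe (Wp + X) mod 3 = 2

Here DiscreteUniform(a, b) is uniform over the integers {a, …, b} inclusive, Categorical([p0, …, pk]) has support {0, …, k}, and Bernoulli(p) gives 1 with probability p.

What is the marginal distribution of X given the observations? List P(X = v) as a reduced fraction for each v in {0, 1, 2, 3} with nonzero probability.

P(X=1) = 5/12, P(X=2) = 5/12, P(X=3) = 1/6

Enumerate traces; 54 have nonzero weight after conditioning:
  (Z=2, X=1, W=1, Y=2, U=1) weight 1/144
  (Z=2, X=1, W=1, Y=2, U=2) weight 1/144
  (Z=2, X=1, W=1, Y=2, U=3) weight 1/144
  (Z=2, X=1, W=1, Y=3, U=1) weight 1/144
  (Z=2, X=1, W=1, Y=3, U=2) weight 1/144
  (Z=2, X=1, W=1, Y=3, U=3) weight 1/144
  (Z=2, X=2, W=0, Y=2, U=1) weight 1/144
  (Z=2, X=2, W=0, Y=2, U=2) weight 1/144
  (Z=2, X=3, W=1, Y=2, U=1) weight 1/360
  … 45 more
Group by X:
  weight(X=1) = 1/8
  weight(X=2) = 1/8
  weight(X=3) = 1/20
Total weight = 1/8 + 1/8 + 1/20 = 3/10
P(X=1 | obs) = 1/8 / 3/10 = 5/12
P(X=2 | obs) = 1/8 / 3/10 = 5/12
P(X=3 | obs) = 1/20 / 3/10 = 1/6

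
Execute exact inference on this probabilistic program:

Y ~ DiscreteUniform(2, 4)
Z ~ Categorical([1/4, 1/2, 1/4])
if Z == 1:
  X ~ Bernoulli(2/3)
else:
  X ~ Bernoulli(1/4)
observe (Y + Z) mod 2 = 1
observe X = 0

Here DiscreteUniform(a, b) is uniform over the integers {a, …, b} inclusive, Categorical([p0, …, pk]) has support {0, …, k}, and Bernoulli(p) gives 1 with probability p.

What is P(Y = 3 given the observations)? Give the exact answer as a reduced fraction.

Enumerate traces; 4 have nonzero weight after conditioning:
  (Y=2, Z=1, X=0) weight 1/18
  (Y=3, Z=0, X=0) weight 1/16
  (Y=3, Z=2, X=0) weight 1/16
  (Y=4, Z=1, X=0) weight 1/18
Group by Y:
  weight(Y=2) = 1/18
  weight(Y=3) = 1/8
  weight(Y=4) = 1/18
Total weight = 1/18 + 1/8 + 1/18 = 17/72
P(Y=2 | obs) = 1/18 / 17/72 = 4/17
P(Y=3 | obs) = 1/8 / 17/72 = 9/17
P(Y=4 | obs) = 1/18 / 17/72 = 4/17

P(Y = 3 | obs) = 9/17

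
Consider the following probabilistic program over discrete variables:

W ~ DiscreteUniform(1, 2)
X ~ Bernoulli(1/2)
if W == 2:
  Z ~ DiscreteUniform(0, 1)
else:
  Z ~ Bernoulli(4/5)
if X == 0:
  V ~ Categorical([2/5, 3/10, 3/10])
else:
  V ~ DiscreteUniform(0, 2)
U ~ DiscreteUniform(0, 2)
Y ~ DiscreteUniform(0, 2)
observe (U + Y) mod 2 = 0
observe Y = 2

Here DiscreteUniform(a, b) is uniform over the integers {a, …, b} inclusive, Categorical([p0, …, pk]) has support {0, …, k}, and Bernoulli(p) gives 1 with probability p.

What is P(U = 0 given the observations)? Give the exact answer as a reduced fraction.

P(U = 0 | obs) = 1/2

Enumerate traces; 48 have nonzero weight after conditioning:
  (W=1, X=0, Z=0, V=0, U=0, Y=2) weight 1/450
  (W=1, X=0, Z=0, V=0, U=2, Y=2) weight 1/450
  (W=1, X=0, Z=0, V=1, U=0, Y=2) weight 1/600
  (W=1, X=0, Z=0, V=1, U=2, Y=2) weight 1/600
  (W=1, X=0, Z=0, V=2, U=0, Y=2) weight 1/600
  (W=1, X=0, Z=0, V=2, U=2, Y=2) weight 1/600
  (W=1, X=0, Z=1, V=0, U=0, Y=2) weight 2/225
  (W=1, X=0, Z=1, V=0, U=2, Y=2) weight 2/225
  … 40 more
Group by U:
  weight(U=0) = 1/9
  weight(U=2) = 1/9
Total weight = 1/9 + 1/9 = 2/9
P(U=0 | obs) = 1/9 / 2/9 = 1/2
P(U=2 | obs) = 1/9 / 2/9 = 1/2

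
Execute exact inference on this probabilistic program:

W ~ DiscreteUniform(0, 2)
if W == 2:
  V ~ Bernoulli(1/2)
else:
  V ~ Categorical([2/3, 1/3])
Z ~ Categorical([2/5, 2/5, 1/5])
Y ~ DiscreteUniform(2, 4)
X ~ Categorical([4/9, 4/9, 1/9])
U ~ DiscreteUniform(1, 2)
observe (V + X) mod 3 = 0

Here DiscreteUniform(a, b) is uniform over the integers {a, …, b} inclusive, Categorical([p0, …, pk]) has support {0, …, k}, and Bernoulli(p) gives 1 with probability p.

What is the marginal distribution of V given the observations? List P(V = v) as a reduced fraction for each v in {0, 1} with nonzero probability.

P(V=0) = 44/51, P(V=1) = 7/51

Enumerate traces; 108 have nonzero weight after conditioning:
  (W=0, V=0, Z=0, Y=2, X=0, U=1) weight 8/1215
  (W=0, V=0, Z=0, Y=2, X=0, U=2) weight 8/1215
  (W=0, V=0, Z=0, Y=3, X=0, U=1) weight 8/1215
  (W=0, V=0, Z=0, Y=3, X=0, U=2) weight 8/1215
  (W=0, V=0, Z=0, Y=4, X=0, U=1) weight 8/1215
  (W=0, V=0, Z=0, Y=4, X=0, U=2) weight 8/1215
  (W=0, V=0, Z=1, Y=2, X=0, U=1) weight 8/1215
  (W=0, V=0, Z=1, Y=2, X=0, U=2) weight 8/1215
  (W=0, V=1, Z=0, Y=2, X=2, U=1) weight 1/1215
  … 99 more
Group by V:
  weight(V=0) = 22/81
  weight(V=1) = 7/162
Total weight = 22/81 + 7/162 = 17/54
P(V=0 | obs) = 22/81 / 17/54 = 44/51
P(V=1 | obs) = 7/162 / 17/54 = 7/51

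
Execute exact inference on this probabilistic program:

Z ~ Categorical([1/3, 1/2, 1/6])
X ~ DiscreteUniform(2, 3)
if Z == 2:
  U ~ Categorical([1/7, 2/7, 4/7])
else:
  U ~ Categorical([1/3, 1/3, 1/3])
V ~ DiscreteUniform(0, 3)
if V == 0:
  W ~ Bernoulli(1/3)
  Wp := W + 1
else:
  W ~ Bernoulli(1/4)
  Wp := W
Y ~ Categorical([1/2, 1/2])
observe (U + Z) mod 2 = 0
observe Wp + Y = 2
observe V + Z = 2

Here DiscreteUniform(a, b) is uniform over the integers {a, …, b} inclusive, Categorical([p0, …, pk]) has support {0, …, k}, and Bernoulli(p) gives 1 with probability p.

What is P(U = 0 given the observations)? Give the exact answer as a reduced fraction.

P(U = 0 | obs) = 26/109

Enumerate traces; 14 have nonzero weight after conditioning:
  (Z=0, X=2, U=0, V=2, W=1, Y=1) weight 1/576
  (Z=0, X=2, U=2, V=2, W=1, Y=1) weight 1/576
  (Z=0, X=3, U=0, V=2, W=1, Y=1) weight 1/576
  (Z=0, X=3, U=2, V=2, W=1, Y=1) weight 1/576
  (Z=1, X=2, U=1, V=1, W=1, Y=1) weight 1/384
  (Z=1, X=3, U=1, V=1, W=1, Y=1) weight 1/384
  (Z=2, X=2, U=0, V=0, W=0, Y=1) weight 1/1008
  (Z=2, X=2, U=0, V=0, W=1, Y=0) weight 1/2016
  … 6 more
Group by U:
  weight(U=0) = 13/2016
  weight(U=1) = 1/192
  weight(U=2) = 31/2016
Total weight = 13/2016 + 1/192 + 31/2016 = 109/4032
P(U=0 | obs) = 13/2016 / 109/4032 = 26/109
P(U=1 | obs) = 1/192 / 109/4032 = 21/109
P(U=2 | obs) = 31/2016 / 109/4032 = 62/109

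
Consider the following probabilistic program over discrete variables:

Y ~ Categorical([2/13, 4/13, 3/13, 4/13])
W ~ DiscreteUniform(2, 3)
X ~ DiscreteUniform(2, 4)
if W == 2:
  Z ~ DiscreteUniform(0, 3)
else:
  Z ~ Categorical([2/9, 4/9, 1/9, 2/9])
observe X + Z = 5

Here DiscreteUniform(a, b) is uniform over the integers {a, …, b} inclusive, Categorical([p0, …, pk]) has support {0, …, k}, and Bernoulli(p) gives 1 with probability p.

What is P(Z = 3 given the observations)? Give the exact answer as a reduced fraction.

P(Z = 3 | obs) = 17/55

Enumerate traces; 24 have nonzero weight after conditioning:
  (Y=0, W=2, X=2, Z=3) weight 1/156
  (Y=0, W=2, X=3, Z=2) weight 1/156
  (Y=0, W=2, X=4, Z=1) weight 1/156
  (Y=0, W=3, X=2, Z=3) weight 2/351
  (Y=0, W=3, X=3, Z=2) weight 1/351
  (Y=0, W=3, X=4, Z=1) weight 4/351
  (Y=1, W=2, X=2, Z=3) weight 1/78
  (Y=1, W=2, X=3, Z=2) weight 1/78
  … 16 more
Group by Z:
  weight(Z=1) = 25/216
  weight(Z=2) = 13/216
  weight(Z=3) = 17/216
Total weight = 25/216 + 13/216 + 17/216 = 55/216
P(Z=1 | obs) = 25/216 / 55/216 = 5/11
P(Z=2 | obs) = 13/216 / 55/216 = 13/55
P(Z=3 | obs) = 17/216 / 55/216 = 17/55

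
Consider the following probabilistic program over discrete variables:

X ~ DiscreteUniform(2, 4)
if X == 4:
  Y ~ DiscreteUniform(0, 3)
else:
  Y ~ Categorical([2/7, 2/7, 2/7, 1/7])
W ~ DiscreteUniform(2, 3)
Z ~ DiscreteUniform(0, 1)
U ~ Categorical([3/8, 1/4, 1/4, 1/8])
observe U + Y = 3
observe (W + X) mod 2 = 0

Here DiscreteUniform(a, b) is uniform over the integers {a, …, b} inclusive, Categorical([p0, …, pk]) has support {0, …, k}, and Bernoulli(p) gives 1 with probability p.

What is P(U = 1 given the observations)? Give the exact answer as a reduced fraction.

Enumerate traces; 24 have nonzero weight after conditioning:
  (X=2, Y=0, W=2, Z=0, U=3) weight 1/336
  (X=2, Y=0, W=2, Z=1, U=3) weight 1/336
  (X=2, Y=1, W=2, Z=0, U=2) weight 1/168
  (X=2, Y=1, W=2, Z=1, U=2) weight 1/168
  (X=2, Y=2, W=2, Z=0, U=1) weight 1/168
  (X=2, Y=2, W=2, Z=1, U=1) weight 1/168
  (X=2, Y=3, W=2, Z=0, U=0) weight 1/224
  (X=2, Y=3, W=2, Z=1, U=0) weight 1/224
  … 16 more
Group by U:
  weight(U=0) = 15/448
  weight(U=1) = 23/672
  weight(U=2) = 23/672
  weight(U=3) = 23/1344
Total weight = 15/448 + 23/672 + 23/672 + 23/1344 = 5/42
P(U=0 | obs) = 15/448 / 5/42 = 9/32
P(U=1 | obs) = 23/672 / 5/42 = 23/80
P(U=2 | obs) = 23/672 / 5/42 = 23/80
P(U=3 | obs) = 23/1344 / 5/42 = 23/160

P(U = 1 | obs) = 23/80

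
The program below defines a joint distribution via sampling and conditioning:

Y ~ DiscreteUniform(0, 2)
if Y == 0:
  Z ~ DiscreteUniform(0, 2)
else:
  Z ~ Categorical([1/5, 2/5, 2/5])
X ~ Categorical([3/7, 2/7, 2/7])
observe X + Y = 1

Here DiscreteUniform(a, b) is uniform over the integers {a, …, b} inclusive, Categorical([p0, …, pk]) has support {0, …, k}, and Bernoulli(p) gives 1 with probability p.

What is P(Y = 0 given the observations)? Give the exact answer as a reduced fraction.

P(Y = 0 | obs) = 2/5

Enumerate traces; 6 have nonzero weight after conditioning:
  (Y=0, Z=0, X=1) weight 2/63
  (Y=0, Z=1, X=1) weight 2/63
  (Y=0, Z=2, X=1) weight 2/63
  (Y=1, Z=0, X=0) weight 1/35
  (Y=1, Z=1, X=0) weight 2/35
  (Y=1, Z=2, X=0) weight 2/35
Group by Y:
  weight(Y=0) = 2/21
  weight(Y=1) = 1/7
Total weight = 2/21 + 1/7 = 5/21
P(Y=0 | obs) = 2/21 / 5/21 = 2/5
P(Y=1 | obs) = 1/7 / 5/21 = 3/5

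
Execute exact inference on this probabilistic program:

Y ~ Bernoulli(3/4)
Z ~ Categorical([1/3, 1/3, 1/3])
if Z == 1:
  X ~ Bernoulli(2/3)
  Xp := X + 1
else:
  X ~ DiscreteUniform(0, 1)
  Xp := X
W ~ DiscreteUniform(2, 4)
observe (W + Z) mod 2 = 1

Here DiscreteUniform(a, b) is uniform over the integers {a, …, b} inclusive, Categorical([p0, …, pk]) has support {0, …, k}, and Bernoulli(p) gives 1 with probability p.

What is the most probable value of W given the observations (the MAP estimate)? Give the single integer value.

Enumerate traces; 16 have nonzero weight after conditioning:
  (Y=0, Z=0, X=0, W=3) weight 1/72
  (Y=0, Z=0, X=1, W=3) weight 1/72
  (Y=0, Z=1, X=0, W=2) weight 1/108
  (Y=0, Z=1, X=0, W=4) weight 1/108
  (Y=0, Z=1, X=1, W=2) weight 1/54
  (Y=0, Z=1, X=1, W=4) weight 1/54
  (Y=0, Z=2, X=0, W=3) weight 1/72
  (Y=0, Z=2, X=1, W=3) weight 1/72
  … 8 more
Group by W:
  weight(W=2) = 1/9
  weight(W=3) = 2/9
  weight(W=4) = 1/9
Total weight = 1/9 + 2/9 + 1/9 = 4/9
P(W=2 | obs) = 1/9 / 4/9 = 1/4
P(W=3 | obs) = 2/9 / 4/9 = 1/2
P(W=4 | obs) = 1/9 / 4/9 = 1/4
argmax = 3

argmax_v P(W = v | obs) = 3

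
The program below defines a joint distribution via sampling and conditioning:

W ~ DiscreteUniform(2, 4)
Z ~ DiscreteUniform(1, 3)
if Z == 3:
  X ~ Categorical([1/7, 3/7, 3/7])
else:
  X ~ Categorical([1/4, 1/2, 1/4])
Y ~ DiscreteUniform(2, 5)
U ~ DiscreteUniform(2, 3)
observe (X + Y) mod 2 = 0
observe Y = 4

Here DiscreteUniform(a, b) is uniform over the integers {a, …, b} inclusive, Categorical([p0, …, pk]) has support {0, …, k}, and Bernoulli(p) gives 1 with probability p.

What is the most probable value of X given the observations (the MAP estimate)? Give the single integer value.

Enumerate traces; 36 have nonzero weight after conditioning:
  (W=2, Z=1, X=0, Y=4, U=2) weight 1/288
  (W=2, Z=1, X=0, Y=4, U=3) weight 1/288
  (W=2, Z=1, X=2, Y=4, U=2) weight 1/288
  (W=2, Z=1, X=2, Y=4, U=3) weight 1/288
  (W=2, Z=2, X=0, Y=4, U=2) weight 1/288
  (W=2, Z=2, X=0, Y=4, U=3) weight 1/288
  (W=2, Z=2, X=2, Y=4, U=2) weight 1/288
  (W=2, Z=2, X=2, Y=4, U=3) weight 1/288
  … 28 more
Group by X:
  weight(X=0) = 3/56
  weight(X=2) = 13/168
Total weight = 3/56 + 13/168 = 11/84
P(X=0 | obs) = 3/56 / 11/84 = 9/22
P(X=2 | obs) = 13/168 / 11/84 = 13/22
argmax = 2

argmax_v P(X = v | obs) = 2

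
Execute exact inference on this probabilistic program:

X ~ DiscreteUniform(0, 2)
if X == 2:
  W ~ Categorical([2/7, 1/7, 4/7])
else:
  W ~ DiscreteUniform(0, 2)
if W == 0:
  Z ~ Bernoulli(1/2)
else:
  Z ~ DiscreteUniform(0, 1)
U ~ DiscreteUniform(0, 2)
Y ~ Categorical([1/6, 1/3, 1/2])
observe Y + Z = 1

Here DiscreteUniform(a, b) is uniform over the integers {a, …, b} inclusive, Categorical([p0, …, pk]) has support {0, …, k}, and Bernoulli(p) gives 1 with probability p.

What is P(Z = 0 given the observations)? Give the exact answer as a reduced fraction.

Enumerate traces; 54 have nonzero weight after conditioning:
  (X=0, W=0, Z=0, U=0, Y=1) weight 1/162
  (X=0, W=0, Z=0, U=1, Y=1) weight 1/162
  (X=0, W=0, Z=0, U=2, Y=1) weight 1/162
  (X=0, W=0, Z=1, U=0, Y=0) weight 1/324
  (X=0, W=0, Z=1, U=1, Y=0) weight 1/324
  (X=0, W=0, Z=1, U=2, Y=0) weight 1/324
  (X=0, W=1, Z=0, U=0, Y=1) weight 1/162
  (X=0, W=1, Z=0, U=1, Y=1) weight 1/162
  … 46 more
Group by Z:
  weight(Z=0) = 1/6
  weight(Z=1) = 1/12
Total weight = 1/6 + 1/12 = 1/4
P(Z=0 | obs) = 1/6 / 1/4 = 2/3
P(Z=1 | obs) = 1/12 / 1/4 = 1/3

P(Z = 0 | obs) = 2/3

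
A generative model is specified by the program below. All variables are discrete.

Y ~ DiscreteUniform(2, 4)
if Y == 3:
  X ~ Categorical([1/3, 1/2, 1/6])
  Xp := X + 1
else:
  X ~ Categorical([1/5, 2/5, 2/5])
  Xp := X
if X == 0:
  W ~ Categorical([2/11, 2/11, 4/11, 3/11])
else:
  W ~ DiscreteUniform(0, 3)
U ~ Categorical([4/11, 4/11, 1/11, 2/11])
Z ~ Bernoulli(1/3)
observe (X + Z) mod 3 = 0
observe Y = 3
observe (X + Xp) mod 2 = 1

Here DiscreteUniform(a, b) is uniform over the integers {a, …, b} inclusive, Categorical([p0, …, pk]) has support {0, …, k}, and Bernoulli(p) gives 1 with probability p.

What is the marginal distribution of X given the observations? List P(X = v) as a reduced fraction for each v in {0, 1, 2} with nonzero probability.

P(X=0) = 4/5, P(X=2) = 1/5

Enumerate traces; 32 have nonzero weight after conditioning:
  (Y=3, X=0, W=0, U=0, Z=0) weight 16/3267
  (Y=3, X=0, W=0, U=1, Z=0) weight 16/3267
  (Y=3, X=0, W=0, U=2, Z=0) weight 4/3267
  (Y=3, X=0, W=0, U=3, Z=0) weight 8/3267
  (Y=3, X=0, W=1, U=0, Z=0) weight 16/3267
  (Y=3, X=0, W=1, U=1, Z=0) weight 16/3267
  (Y=3, X=0, W=1, U=2, Z=0) weight 4/3267
  (Y=3, X=0, W=1, U=3, Z=0) weight 8/3267
  (Y=3, X=2, W=0, U=0, Z=1) weight 1/594
  … 23 more
Group by X:
  weight(X=0) = 2/27
  weight(X=2) = 1/54
Total weight = 2/27 + 1/54 = 5/54
P(X=0 | obs) = 2/27 / 5/54 = 4/5
P(X=2 | obs) = 1/54 / 5/54 = 1/5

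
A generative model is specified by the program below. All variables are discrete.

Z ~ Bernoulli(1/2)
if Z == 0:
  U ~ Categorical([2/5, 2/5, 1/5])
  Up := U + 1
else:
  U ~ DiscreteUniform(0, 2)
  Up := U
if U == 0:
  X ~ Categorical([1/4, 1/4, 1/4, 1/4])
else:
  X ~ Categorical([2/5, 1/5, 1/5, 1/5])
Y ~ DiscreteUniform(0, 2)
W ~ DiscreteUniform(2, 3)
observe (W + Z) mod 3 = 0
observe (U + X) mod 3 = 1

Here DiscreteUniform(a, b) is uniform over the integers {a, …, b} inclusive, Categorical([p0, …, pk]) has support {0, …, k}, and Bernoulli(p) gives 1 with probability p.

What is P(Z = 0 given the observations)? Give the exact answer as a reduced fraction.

Enumerate traces; 24 have nonzero weight after conditioning:
  (Z=0, U=0, X=1, Y=0, W=3) weight 1/120
  (Z=0, U=0, X=1, Y=1, W=3) weight 1/120
  (Z=0, U=0, X=1, Y=2, W=3) weight 1/120
  (Z=0, U=1, X=0, Y=0, W=3) weight 1/75
  (Z=0, U=1, X=0, Y=1, W=3) weight 1/75
  (Z=0, U=1, X=0, Y=2, W=3) weight 1/75
  (Z=0, U=1, X=3, Y=0, W=3) weight 1/150
  (Z=0, U=1, X=3, Y=1, W=3) weight 1/150
  (Z=1, U=0, X=1, Y=0, W=2) weight 1/144
  … 15 more
Group by Z:
  weight(Z=0) = 19/200
  weight(Z=1) = 7/80
Total weight = 19/200 + 7/80 = 73/400
P(Z=0 | obs) = 19/200 / 73/400 = 38/73
P(Z=1 | obs) = 7/80 / 73/400 = 35/73

P(Z = 0 | obs) = 38/73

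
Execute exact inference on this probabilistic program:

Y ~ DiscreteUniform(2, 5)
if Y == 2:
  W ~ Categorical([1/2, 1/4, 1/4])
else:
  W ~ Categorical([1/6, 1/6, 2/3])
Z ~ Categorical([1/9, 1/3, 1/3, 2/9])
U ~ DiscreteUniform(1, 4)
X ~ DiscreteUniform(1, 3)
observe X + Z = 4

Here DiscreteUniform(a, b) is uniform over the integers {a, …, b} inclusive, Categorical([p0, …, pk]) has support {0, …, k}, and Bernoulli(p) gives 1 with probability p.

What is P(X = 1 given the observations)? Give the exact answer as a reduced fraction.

P(X = 1 | obs) = 1/4

Enumerate traces; 144 have nonzero weight after conditioning:
  (Y=2, W=0, Z=1, U=1, X=3) weight 1/288
  (Y=2, W=0, Z=1, U=2, X=3) weight 1/288
  (Y=2, W=0, Z=1, U=3, X=3) weight 1/288
  (Y=2, W=0, Z=1, U=4, X=3) weight 1/288
  (Y=2, W=0, Z=2, U=1, X=2) weight 1/288
  (Y=2, W=0, Z=2, U=2, X=2) weight 1/288
  (Y=2, W=0, Z=2, U=3, X=2) weight 1/288
  (Y=2, W=0, Z=2, U=4, X=2) weight 1/288
  (Y=2, W=0, Z=3, U=1, X=1) weight 1/432
  … 135 more
Group by X:
  weight(X=1) = 2/27
  weight(X=2) = 1/9
  weight(X=3) = 1/9
Total weight = 2/27 + 1/9 + 1/9 = 8/27
P(X=1 | obs) = 2/27 / 8/27 = 1/4
P(X=2 | obs) = 1/9 / 8/27 = 3/8
P(X=3 | obs) = 1/9 / 8/27 = 3/8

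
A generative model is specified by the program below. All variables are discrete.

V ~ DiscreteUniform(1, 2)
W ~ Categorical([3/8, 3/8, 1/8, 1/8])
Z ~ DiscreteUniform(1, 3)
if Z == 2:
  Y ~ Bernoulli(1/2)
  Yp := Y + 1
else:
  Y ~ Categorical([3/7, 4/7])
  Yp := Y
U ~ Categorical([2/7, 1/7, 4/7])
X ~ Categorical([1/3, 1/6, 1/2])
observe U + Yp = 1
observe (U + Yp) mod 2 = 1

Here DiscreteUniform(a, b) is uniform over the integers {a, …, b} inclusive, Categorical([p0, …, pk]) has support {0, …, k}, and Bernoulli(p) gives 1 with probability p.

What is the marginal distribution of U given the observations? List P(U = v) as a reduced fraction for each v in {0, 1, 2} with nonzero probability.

Enumerate traces; 120 have nonzero weight after conditioning:
  (V=1, W=0, Z=1, Y=0, U=1, X=0) weight 1/784
  (V=1, W=0, Z=1, Y=0, U=1, X=1) weight 1/1568
  (V=1, W=0, Z=1, Y=0, U=1, X=2) weight 3/1568
  (V=1, W=0, Z=1, Y=1, U=0, X=0) weight 1/294
  (V=1, W=0, Z=1, Y=1, U=0, X=1) weight 1/588
  (V=1, W=0, Z=1, Y=1, U=0, X=2) weight 1/196
  (V=1, W=0, Z=2, Y=0, U=0, X=0) weight 1/336
  (V=1, W=0, Z=2, Y=0, U=0, X=1) weight 1/672
  … 112 more
Group by U:
  weight(U=0) = 23/147
  weight(U=1) = 2/49
Total weight = 23/147 + 2/49 = 29/147
P(U=0 | obs) = 23/147 / 29/147 = 23/29
P(U=1 | obs) = 2/49 / 29/147 = 6/29

P(U=0) = 23/29, P(U=1) = 6/29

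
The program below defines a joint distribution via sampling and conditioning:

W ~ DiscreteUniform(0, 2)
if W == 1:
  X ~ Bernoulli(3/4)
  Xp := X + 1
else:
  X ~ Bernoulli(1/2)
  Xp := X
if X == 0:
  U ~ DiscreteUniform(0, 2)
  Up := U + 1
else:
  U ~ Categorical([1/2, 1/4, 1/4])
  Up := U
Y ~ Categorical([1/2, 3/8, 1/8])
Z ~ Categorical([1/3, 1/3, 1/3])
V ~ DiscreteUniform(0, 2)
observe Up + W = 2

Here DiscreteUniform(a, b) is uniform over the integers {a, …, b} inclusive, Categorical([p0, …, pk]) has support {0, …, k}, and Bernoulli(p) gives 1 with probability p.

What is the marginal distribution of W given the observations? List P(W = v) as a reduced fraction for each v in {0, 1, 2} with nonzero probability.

P(W=0) = 14/39, P(W=1) = 1/3, P(W=2) = 4/13

Enumerate traces; 135 have nonzero weight after conditioning:
  (W=0, X=0, U=1, Y=0, Z=0, V=0) weight 1/324
  (W=0, X=0, U=1, Y=0, Z=0, V=1) weight 1/324
  (W=0, X=0, U=1, Y=0, Z=0, V=2) weight 1/324
  (W=0, X=0, U=1, Y=0, Z=1, V=0) weight 1/324
  (W=0, X=0, U=1, Y=0, Z=1, V=1) weight 1/324
  (W=0, X=0, U=1, Y=0, Z=1, V=2) weight 1/324
  (W=0, X=0, U=1, Y=0, Z=2, V=0) weight 1/324
  (W=0, X=0, U=1, Y=0, Z=2, V=1) weight 1/324
  (W=1, X=0, U=0, Y=0, Z=0, V=0) weight 1/648
  (W=2, X=1, U=0, Y=0, Z=0, V=0) weight 1/216
  … 125 more
Group by W:
  weight(W=0) = 7/72
  weight(W=1) = 13/144
  weight(W=2) = 1/12
Total weight = 7/72 + 13/144 + 1/12 = 13/48
P(W=0 | obs) = 7/72 / 13/48 = 14/39
P(W=1 | obs) = 13/144 / 13/48 = 1/3
P(W=2 | obs) = 1/12 / 13/48 = 4/13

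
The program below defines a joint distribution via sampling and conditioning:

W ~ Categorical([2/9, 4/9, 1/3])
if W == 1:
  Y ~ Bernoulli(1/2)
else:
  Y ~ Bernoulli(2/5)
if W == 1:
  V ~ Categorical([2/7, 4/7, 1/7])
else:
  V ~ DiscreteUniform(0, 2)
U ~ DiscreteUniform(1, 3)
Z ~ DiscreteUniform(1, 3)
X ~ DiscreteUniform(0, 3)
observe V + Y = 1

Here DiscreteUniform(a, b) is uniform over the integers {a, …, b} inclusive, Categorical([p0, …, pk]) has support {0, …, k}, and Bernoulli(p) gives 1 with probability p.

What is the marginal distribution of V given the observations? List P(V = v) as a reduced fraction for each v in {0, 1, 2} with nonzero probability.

P(V=0) = 26/71, P(V=1) = 45/71

Enumerate traces; 216 have nonzero weight after conditioning:
  (W=0, Y=0, V=1, U=1, Z=1, X=0) weight 1/810
  (W=0, Y=0, V=1, U=1, Z=1, X=1) weight 1/810
  (W=0, Y=0, V=1, U=1, Z=1, X=2) weight 1/810
  (W=0, Y=0, V=1, U=1, Z=1, X=3) weight 1/810
  (W=0, Y=0, V=1, U=1, Z=2, X=0) weight 1/810
  (W=0, Y=0, V=1, U=1, Z=2, X=1) weight 1/810
  (W=0, Y=0, V=1, U=1, Z=2, X=2) weight 1/810
  (W=0, Y=0, V=1, U=1, Z=2, X=3) weight 1/810
  (W=0, Y=1, V=0, U=1, Z=1, X=0) weight 1/1215
  … 207 more
Group by V:
  weight(V=0) = 26/189
  weight(V=1) = 5/21
Total weight = 26/189 + 5/21 = 71/189
P(V=0 | obs) = 26/189 / 71/189 = 26/71
P(V=1 | obs) = 5/21 / 71/189 = 45/71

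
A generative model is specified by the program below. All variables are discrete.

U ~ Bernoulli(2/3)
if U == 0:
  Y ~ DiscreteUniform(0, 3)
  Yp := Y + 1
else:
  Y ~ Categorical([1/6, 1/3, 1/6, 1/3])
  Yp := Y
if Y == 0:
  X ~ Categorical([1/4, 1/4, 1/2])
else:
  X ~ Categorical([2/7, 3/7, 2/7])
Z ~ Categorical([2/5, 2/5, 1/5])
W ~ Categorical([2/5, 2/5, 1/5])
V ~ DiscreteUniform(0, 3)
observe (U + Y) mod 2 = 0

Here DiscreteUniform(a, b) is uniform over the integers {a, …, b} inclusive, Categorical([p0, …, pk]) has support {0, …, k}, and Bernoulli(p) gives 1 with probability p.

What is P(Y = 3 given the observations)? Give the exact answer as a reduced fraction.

Enumerate traces; 432 have nonzero weight after conditioning:
  (U=0, Y=0, X=0, Z=0, W=0, V=0) weight 1/1200
  (U=0, Y=0, X=0, Z=0, W=0, V=1) weight 1/1200
  (U=0, Y=0, X=0, Z=0, W=0, V=2) weight 1/1200
  (U=0, Y=0, X=0, Z=0, W=0, V=3) weight 1/1200
  (U=0, Y=0, X=0, Z=0, W=1, V=0) weight 1/1200
  (U=0, Y=0, X=0, Z=0, W=1, V=1) weight 1/1200
  (U=0, Y=0, X=0, Z=0, W=1, V=2) weight 1/1200
  (U=0, Y=0, X=0, Z=0, W=1, V=3) weight 1/1200
  (U=0, Y=2, X=0, Z=0, W=0, V=0) weight 1/1050
  (U=1, Y=1, X=0, Z=0, W=0, V=0) weight 4/1575
  … 422 more
Group by Y:
  weight(Y=0) = 1/12
  weight(Y=1) = 2/9
  weight(Y=2) = 1/12
  weight(Y=3) = 2/9
Total weight = 1/12 + 2/9 + 1/12 + 2/9 = 11/18
P(Y=0 | obs) = 1/12 / 11/18 = 3/22
P(Y=1 | obs) = 2/9 / 11/18 = 4/11
P(Y=2 | obs) = 1/12 / 11/18 = 3/22
P(Y=3 | obs) = 2/9 / 11/18 = 4/11

P(Y = 3 | obs) = 4/11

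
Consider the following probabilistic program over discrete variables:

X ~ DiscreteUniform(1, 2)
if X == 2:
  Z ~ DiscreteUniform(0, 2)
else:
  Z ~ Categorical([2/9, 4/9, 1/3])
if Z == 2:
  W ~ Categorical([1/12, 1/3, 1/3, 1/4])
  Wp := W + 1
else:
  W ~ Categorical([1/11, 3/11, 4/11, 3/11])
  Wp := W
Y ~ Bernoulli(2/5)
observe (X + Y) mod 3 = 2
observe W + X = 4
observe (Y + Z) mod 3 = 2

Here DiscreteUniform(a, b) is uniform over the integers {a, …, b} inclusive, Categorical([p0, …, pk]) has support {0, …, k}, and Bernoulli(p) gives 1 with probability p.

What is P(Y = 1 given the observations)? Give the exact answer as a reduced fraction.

P(Y = 1 | obs) = 8/19

Enumerate traces; 2 have nonzero weight after conditioning:
  (X=1, Z=1, W=3, Y=1) weight 4/165
  (X=2, Z=2, W=2, Y=0) weight 1/30
Group by Y:
  weight(Y=0) = 1/30
  weight(Y=1) = 4/165
Total weight = 1/30 + 4/165 = 19/330
P(Y=0 | obs) = 1/30 / 19/330 = 11/19
P(Y=1 | obs) = 4/165 / 19/330 = 8/19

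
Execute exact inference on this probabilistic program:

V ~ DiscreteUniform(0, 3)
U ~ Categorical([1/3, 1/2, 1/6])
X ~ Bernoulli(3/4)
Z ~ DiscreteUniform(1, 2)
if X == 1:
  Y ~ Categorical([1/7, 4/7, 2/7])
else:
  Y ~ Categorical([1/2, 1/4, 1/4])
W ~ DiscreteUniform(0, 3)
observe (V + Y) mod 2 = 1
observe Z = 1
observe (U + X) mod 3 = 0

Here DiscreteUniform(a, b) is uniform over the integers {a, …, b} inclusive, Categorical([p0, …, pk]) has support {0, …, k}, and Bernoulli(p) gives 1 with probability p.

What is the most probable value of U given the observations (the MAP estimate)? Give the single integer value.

argmax_v P(U = v | obs) = 2

Enumerate traces; 48 have nonzero weight after conditioning:
  (V=0, U=0, X=0, Z=1, Y=1, W=0) weight 1/1536
  (V=0, U=0, X=0, Z=1, Y=1, W=1) weight 1/1536
  (V=0, U=0, X=0, Z=1, Y=1, W=2) weight 1/1536
  (V=0, U=0, X=0, Z=1, Y=1, W=3) weight 1/1536
  (V=0, U=2, X=1, Z=1, Y=1, W=0) weight 1/448
  (V=0, U=2, X=1, Z=1, Y=1, W=1) weight 1/448
  (V=0, U=2, X=1, Z=1, Y=1, W=2) weight 1/448
  (V=0, U=2, X=1, Z=1, Y=1, W=3) weight 1/448
  … 40 more
Group by U:
  weight(U=0) = 1/48
  weight(U=2) = 1/32
Total weight = 1/48 + 1/32 = 5/96
P(U=0 | obs) = 1/48 / 5/96 = 2/5
P(U=2 | obs) = 1/32 / 5/96 = 3/5
argmax = 2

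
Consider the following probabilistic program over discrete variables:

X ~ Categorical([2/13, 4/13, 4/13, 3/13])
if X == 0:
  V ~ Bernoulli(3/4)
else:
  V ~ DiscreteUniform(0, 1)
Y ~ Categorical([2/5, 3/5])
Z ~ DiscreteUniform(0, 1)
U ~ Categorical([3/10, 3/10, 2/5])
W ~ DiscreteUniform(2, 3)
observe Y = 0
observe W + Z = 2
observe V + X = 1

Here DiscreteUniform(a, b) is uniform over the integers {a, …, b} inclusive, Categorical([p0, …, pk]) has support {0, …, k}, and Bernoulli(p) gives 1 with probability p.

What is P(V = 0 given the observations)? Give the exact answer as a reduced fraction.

Enumerate traces; 6 have nonzero weight after conditioning:
  (X=0, V=1, Y=0, Z=0, U=0, W=2) weight 9/2600
  (X=0, V=1, Y=0, Z=0, U=1, W=2) weight 9/2600
  (X=0, V=1, Y=0, Z=0, U=2, W=2) weight 3/650
  (X=1, V=0, Y=0, Z=0, U=0, W=2) weight 3/650
  (X=1, V=0, Y=0, Z=0, U=1, W=2) weight 3/650
  (X=1, V=0, Y=0, Z=0, U=2, W=2) weight 2/325
Group by V:
  weight(V=0) = 1/65
  weight(V=1) = 3/260
Total weight = 1/65 + 3/260 = 7/260
P(V=0 | obs) = 1/65 / 7/260 = 4/7
P(V=1 | obs) = 3/260 / 7/260 = 3/7

P(V = 0 | obs) = 4/7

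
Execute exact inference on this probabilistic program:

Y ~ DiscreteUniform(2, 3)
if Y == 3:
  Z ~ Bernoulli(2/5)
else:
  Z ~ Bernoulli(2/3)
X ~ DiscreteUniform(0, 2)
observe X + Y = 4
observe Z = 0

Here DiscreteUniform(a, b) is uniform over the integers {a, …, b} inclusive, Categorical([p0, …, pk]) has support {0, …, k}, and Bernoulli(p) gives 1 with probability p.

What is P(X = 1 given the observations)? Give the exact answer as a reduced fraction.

Enumerate traces; 2 have nonzero weight after conditioning:
  (Y=2, Z=0, X=2) weight 1/18
  (Y=3, Z=0, X=1) weight 1/10
Group by X:
  weight(X=1) = 1/10
  weight(X=2) = 1/18
Total weight = 1/10 + 1/18 = 7/45
P(X=1 | obs) = 1/10 / 7/45 = 9/14
P(X=2 | obs) = 1/18 / 7/45 = 5/14

P(X = 1 | obs) = 9/14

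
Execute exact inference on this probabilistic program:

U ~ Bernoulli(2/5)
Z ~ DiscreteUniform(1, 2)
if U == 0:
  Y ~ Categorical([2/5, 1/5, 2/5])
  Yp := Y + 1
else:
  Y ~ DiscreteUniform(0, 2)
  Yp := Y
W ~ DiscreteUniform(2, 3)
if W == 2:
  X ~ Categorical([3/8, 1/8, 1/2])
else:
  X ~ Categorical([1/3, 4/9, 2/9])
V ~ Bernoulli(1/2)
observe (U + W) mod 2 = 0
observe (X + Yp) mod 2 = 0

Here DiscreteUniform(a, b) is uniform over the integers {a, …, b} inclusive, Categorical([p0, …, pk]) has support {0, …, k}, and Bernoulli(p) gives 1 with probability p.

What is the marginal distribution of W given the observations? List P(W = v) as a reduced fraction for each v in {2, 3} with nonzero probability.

Enumerate traces; 36 have nonzero weight after conditioning:
  (U=0, Z=1, Y=0, W=2, X=1, V=0) weight 3/800
  (U=0, Z=1, Y=0, W=2, X=1, V=1) weight 3/800
  (U=0, Z=1, Y=1, W=2, X=0, V=0) weight 9/1600
  (U=0, Z=1, Y=1, W=2, X=0, V=1) weight 9/1600
  (U=0, Z=1, Y=1, W=2, X=2, V=0) weight 3/400
  (U=0, Z=1, Y=1, W=2, X=2, V=1) weight 3/400
  (U=0, Z=1, Y=2, W=2, X=1, V=0) weight 3/800
  (U=0, Z=1, Y=2, W=2, X=1, V=1) weight 3/800
  (U=1, Z=1, Y=0, W=3, X=0, V=0) weight 1/180
  … 27 more
Group by W:
  weight(W=2) = 33/400
  weight(W=3) = 14/135
Total weight = 33/400 + 14/135 = 2011/10800
P(W=2 | obs) = 33/400 / 2011/10800 = 891/2011
P(W=3 | obs) = 14/135 / 2011/10800 = 1120/2011

P(W=2) = 891/2011, P(W=3) = 1120/2011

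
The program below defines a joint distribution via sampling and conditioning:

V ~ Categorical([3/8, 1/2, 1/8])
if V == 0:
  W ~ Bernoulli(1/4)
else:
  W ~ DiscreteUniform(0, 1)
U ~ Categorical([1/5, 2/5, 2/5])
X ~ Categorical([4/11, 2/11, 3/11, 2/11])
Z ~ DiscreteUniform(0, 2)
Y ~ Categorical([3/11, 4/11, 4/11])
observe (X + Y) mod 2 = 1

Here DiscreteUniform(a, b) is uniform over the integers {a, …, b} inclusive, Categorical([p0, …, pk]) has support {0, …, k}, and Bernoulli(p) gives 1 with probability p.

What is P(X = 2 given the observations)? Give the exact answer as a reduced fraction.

Enumerate traces; 324 have nonzero weight after conditioning:
  (V=0, W=0, U=0, X=0, Z=0, Y=1) weight 3/1210
  (V=0, W=0, U=0, X=0, Z=1, Y=1) weight 3/1210
  (V=0, W=0, U=0, X=0, Z=2, Y=1) weight 3/1210
  (V=0, W=0, U=0, X=1, Z=0, Y=0) weight 9/9680
  (V=0, W=0, U=0, X=1, Z=0, Y=2) weight 3/2420
  (V=0, W=0, U=0, X=1, Z=1, Y=0) weight 9/9680
  (V=0, W=0, U=0, X=1, Z=1, Y=2) weight 3/2420
  (V=0, W=0, U=0, X=1, Z=2, Y=0) weight 9/9680
  (V=0, W=0, U=0, X=2, Z=0, Y=1) weight 9/4840
  (V=0, W=0, U=0, X=3, Z=0, Y=0) weight 9/9680
  … 314 more
Group by X:
  weight(X=0) = 16/121
  weight(X=1) = 14/121
  weight(X=2) = 12/121
  weight(X=3) = 14/121
Total weight = 16/121 + 14/121 + 12/121 + 14/121 = 56/121
P(X=0 | obs) = 16/121 / 56/121 = 2/7
P(X=1 | obs) = 14/121 / 56/121 = 1/4
P(X=2 | obs) = 12/121 / 56/121 = 3/14
P(X=3 | obs) = 14/121 / 56/121 = 1/4

P(X = 2 | obs) = 3/14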